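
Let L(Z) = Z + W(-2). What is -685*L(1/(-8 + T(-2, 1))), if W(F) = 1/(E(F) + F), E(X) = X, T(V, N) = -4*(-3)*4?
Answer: 1233/8 ≈ 154.13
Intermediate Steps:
T(V, N) = 48 (T(V, N) = 12*4 = 48)
W(F) = 1/(2*F) (W(F) = 1/(F + F) = 1/(2*F))
L(Z) = -¼ + Z (L(Z) = Z + (½)/(-2) = Z + (½)*(-½) = Z - ¼ = -¼ + Z)
-685*L(1/(-8 + T(-2, 1))) = -685*(-¼ + 1/(-8 + 48)) = -685*(-¼ + 1/40) = -685*(-9/40) = 1233/8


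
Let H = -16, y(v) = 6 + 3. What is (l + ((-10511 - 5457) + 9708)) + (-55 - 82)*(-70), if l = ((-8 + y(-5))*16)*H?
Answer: 3074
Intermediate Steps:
y(v) = 9
l = -256 (l = ((-8 + 9)*16)*(-16) = (1*16)*(-16) = 16*(-16) = -256)
(l + ((-10511 - 5457) + 9708)) + (-55 - 82)*(-70) = (-256 + ((-10511 - 5457) + 9708)) + (-55 - 82)*(-70) = (-256 + (-15968 + 9708)) - 137*(-70) = (-256 - 6260) + 9590 = -6516 + 9590 = 3074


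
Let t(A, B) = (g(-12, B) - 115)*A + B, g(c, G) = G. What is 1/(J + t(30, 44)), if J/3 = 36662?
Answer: 1/107900 ≈ 9.2678e-6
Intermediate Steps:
J = 109986 (J = 3*36662 = 109986)
t(A, B) = B + A*(-115 + B) (t(A, B) = (B - 115)*A + B = (-115 + B)*A + B = A*(-115 + B) + B = B + A*(-115 + B))
1/(J + t(30, 44)) = 1/(109986 + (44 - 115*30 + 30*44)) = 1/(109986 + (44 - 3450 + 1320)) = 1/(109986 - 2086) = 1/107900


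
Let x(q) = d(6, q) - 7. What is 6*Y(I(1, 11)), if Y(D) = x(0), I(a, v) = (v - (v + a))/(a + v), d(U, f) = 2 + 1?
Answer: -24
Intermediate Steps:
d(U, f) = 3
I(a, v) = -a/(a + v) (I(a, v) = (v - (a + v))/(a + v) = (v + (-a - v))/(a + v) = (-a)/(a + v) = -a/(a + v))
x(q) = -4 (x(q) = 3 - 7 = -4)
Y(D) = -4
6*Y(I(1, 11)) = 6*(-4) = -24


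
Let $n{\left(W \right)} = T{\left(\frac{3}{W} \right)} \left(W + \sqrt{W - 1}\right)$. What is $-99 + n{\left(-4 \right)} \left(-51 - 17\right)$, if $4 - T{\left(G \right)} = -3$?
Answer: $1805 - 476 i \sqrt{5} \approx 1805.0 - 1064.4 i$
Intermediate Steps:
$T{\left(G \right)} = 7$ ($T{\left(G \right)} = 4 - -3 = 4 + 3 = 7$)
$n{\left(W \right)} = 7 W + 7 \sqrt{-1 + W}$ ($n{\left(W \right)} = 7 \left(W + \sqrt{W - 1}\right) = 7 \left(W + \sqrt{-1 + W}\right) = 7 W + 7 \sqrt{-1 + W}$)
$-99 + n{\left(-4 \right)} \left(-51 - 17\right) = -99 + \left(7 \left(-4\right) + 7 \sqrt{-1 - 4}\right) \left(-51 - 17\right) = -99 + \left(-28 + 7 \sqrt{-5}\right) \left(-68\right) = -99 + \left(-28 + 7 i \sqrt{5}\right) \left(-68\right) = -99 + \left(1904 - 476 i \sqrt{5}\right) = 1805 - 476 i \sqrt{5}$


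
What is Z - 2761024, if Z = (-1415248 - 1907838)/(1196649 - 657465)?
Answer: -744351643751/269592 ≈ -2.7610e+6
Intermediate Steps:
Z = -1661543/269592 (Z = -3323086/539184 = -3323086*1/539184 = -1661543/269592 ≈ -6.1632)
Z - 2761024 = -1661543/269592 - 2761024 = -744351643751/269592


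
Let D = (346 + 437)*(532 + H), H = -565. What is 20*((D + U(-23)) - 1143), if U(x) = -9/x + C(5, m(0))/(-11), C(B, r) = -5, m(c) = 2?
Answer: -136524640/253 ≈ -5.3962e+5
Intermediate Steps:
D = -25839 (D = (346 + 437)*(532 - 565) = 783*(-33) = -25839)
U(x) = 5/11 - 9/x (U(x) = -9/x - 5/(-11) = -9/x - 5*(-1/11) = -9/x + 5/11 = 5/11 - 9/x)
20*((D + U(-23)) - 1143) = 20*((-25839 + (5/11 - 9/(-23))) - 1143) = 20*((-25839 + (5/11 - 9*(-1/23))) - 1143) = 20*((-25839 + (5/11 + 9/23)) - 1143) = 20*((-25839 + 214/253) - 1143) = 20*(-6537053/253 - 1143) = 20*(-6826232/253) = -136524640/253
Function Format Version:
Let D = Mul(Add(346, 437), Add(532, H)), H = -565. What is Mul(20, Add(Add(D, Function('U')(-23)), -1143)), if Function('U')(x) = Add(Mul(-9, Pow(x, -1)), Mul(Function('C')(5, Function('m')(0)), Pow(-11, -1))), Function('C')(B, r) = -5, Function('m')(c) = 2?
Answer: Rational(-136524640, 253) ≈ -5.3962e+5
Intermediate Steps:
D = -25839 (D = Mul(Add(346, 437), Add(532, -565)) = Mul(783, -33) = -25839)
Function('U')(x) = Add(Rational(5, 11), Mul(-9, Pow(x, -1))) (Function('U')(x) = Add(Mul(-9, Pow(x, -1)), Mul(-5, Pow(-11, -1))) = Add(Mul(-9, Pow(x, -1)), Mul(-5, Rational(-1, 11))) = Add(Mul(-9, Pow(x, -1)), Rational(5, 11)) = Add(Rational(5, 11), Mul(-9, Pow(x, -1))))
Mul(20, Add(Add(D, Function('U')(-23)), -1143)) = Mul(20, Add(Add(-25839, Add(Rational(5, 11), Mul(-9, Pow(-23, -1)))), -1143)) = Mul(20, Add(Add(-25839, Add(Rational(5, 11), Mul(-9, Rational(-1, 23)))), -1143)) = Mul(20, Add(Add(-25839, Add(Rational(5, 11), Rational(9, 23))), -1143)) = Mul(20, Add(Add(-25839, Rational(214, 253)), -1143)) = Mul(20, Add(Rational(-6537053, 253), -1143)) = Mul(20, Rational(-6826232, 253)) = Rational(-136524640, 253)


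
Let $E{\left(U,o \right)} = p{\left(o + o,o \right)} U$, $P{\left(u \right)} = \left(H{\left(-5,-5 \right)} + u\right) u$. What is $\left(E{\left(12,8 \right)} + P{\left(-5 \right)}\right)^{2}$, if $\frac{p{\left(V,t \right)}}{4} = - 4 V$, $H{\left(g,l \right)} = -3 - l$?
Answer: $9345249$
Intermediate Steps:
$p{\left(V,t \right)} = - 16 V$ ($p{\left(V,t \right)} = 4 \left(- 4 V\right) = - 16 V$)
$P{\left(u \right)} = u \left(2 + u\right)$ ($P{\left(u \right)} = \left(\left(-3 - -5\right) + u\right) u = \left(\left(-3 + 5\right) + u\right) u = \left(2 + u\right) u = u \left(2 + u\right)$)
$E{\left(U,o \right)} = - 32 U o$ ($E{\left(U,o \right)} = - 16 \left(o + o\right) U = - 16 \cdot 2 o U = - 32 o U = - 32 U o$)
$\left(E{\left(12,8 \right)} + P{\left(-5 \right)}\right)^{2} = \left(\left(-32\right) 12 \cdot 8 - 5 \left(2 - 5\right)\right)^{2} = \left(-3072 - -15\right)^{2} = \left(-3072 + 15\right)^{2} = \left(-3057\right)^{2} = 9345249$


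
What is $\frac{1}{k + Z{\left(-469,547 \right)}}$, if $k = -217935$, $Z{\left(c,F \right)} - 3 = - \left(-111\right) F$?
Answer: $- \frac{1}{157215} \approx -6.3607 \cdot 10^{-6}$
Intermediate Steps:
$Z{\left(c,F \right)} = 3 + 111 F$ ($Z{\left(c,F \right)} = 3 - - 111 F = 3 + 111 F$)
$\frac{1}{k + Z{\left(-469,547 \right)}} = \frac{1}{-217935 + \left(3 + 111 \cdot 547\right)} = \frac{1}{-217935 + \left(3 + 60717\right)} = \frac{1}{-217935 + 60720} = \frac{1}{-157215} = - \frac{1}{157215}$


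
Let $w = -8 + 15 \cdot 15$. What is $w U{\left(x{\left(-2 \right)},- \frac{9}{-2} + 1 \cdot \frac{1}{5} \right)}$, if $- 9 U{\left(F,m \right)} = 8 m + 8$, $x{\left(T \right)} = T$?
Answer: $- \frac{16492}{15} \approx -1099.5$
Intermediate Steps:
$U{\left(F,m \right)} = - \frac{8}{9} - \frac{8 m}{9}$ ($U{\left(F,m \right)} = - \frac{8 m + 8}{9} = - \frac{8 + 8 m}{9} = - \frac{8}{9} - \frac{8 m}{9}$)
$w = 217$ ($w = -8 + 225 = 217$)
$w U{\left(x{\left(-2 \right)},- \frac{9}{-2} + 1 \cdot \frac{1}{5} \right)} = 217 \left(- \frac{8}{9} - \frac{8 \left(- \frac{9}{-2} + 1 \cdot \frac{1}{5}\right)}{9}\right) = 217 \left(- \frac{8}{9} - \frac{8 \left(\left(-9\right) \left(- \frac{1}{2}\right) + 1 \cdot \frac{1}{5}\right)}{9}\right) = 217 \left(- \frac{8}{9} - \frac{8 \left(\frac{9}{2} + \frac{1}{5}\right)}{9}\right) = 217 \left(- \frac{8}{9} - \frac{188}{45}\right) = 217 \left(- \frac{76}{15}\right) = - \frac{16492}{15}$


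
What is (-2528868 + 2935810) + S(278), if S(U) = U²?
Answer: 484226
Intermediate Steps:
(-2528868 + 2935810) + S(278) = (-2528868 + 2935810) + 278² = 406942 + 77284 = 484226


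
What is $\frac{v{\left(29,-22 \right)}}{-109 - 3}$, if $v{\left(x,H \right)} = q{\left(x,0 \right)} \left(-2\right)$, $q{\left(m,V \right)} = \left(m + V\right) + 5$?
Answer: $\frac{17}{28} \approx 0.60714$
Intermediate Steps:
$q{\left(m,V \right)} = 5 + V + m$ ($q{\left(m,V \right)} = \left(V + m\right) + 5 = 5 + V + m$)
$v{\left(x,H \right)} = -10 - 2 x$ ($v{\left(x,H \right)} = \left(5 + 0 + x\right) \left(-2\right) = \left(5 + x\right) \left(-2\right) = -10 - 2 x$)
$\frac{v{\left(29,-22 \right)}}{-109 - 3} = \frac{-10 - 58}{-109 - 3} = \frac{-10 - 58}{-112} = \left(- \frac{1}{112}\right) \left(-68\right) = \frac{17}{28}$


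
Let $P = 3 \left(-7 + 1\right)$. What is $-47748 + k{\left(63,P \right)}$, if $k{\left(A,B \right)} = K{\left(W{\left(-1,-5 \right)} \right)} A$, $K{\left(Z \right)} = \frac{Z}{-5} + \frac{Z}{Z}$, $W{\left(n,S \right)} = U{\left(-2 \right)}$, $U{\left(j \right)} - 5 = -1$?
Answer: $- \frac{238677}{5} \approx -47735.0$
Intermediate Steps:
$P = -18$ ($P = 3 \left(-6\right) = -18$)
$U{\left(j \right)} = 4$ ($U{\left(j \right)} = 5 - 1 = 4$)
$W{\left(n,S \right)} = 4$
$K{\left(Z \right)} = 1 - \frac{Z}{5}$ ($K{\left(Z \right)} = Z \left(- \frac{1}{5}\right) + 1 = - \frac{Z}{5} + 1 = 1 - \frac{Z}{5}$)
$k{\left(A,B \right)} = \frac{A}{5}$ ($k{\left(A,B \right)} = \left(1 - \frac{4}{5}\right) A = \frac{A}{5}$)
$-47748 + k{\left(63,P \right)} = -47748 + \frac{1}{5} \cdot 63 = -47748 + \frac{63}{5} = - \frac{238677}{5}$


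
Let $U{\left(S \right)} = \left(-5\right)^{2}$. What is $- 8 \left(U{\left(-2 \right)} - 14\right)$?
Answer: $-88$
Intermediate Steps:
$U{\left(S \right)} = 25$
$- 8 \left(U{\left(-2 \right)} - 14\right) = - 8 \left(25 - 14\right) = \left(-8\right) 11 = -88$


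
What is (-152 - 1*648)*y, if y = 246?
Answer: -196800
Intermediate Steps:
(-152 - 1*648)*y = (-152 - 1*648)*246 = (-152 - 648)*246 = -800*246 = -196800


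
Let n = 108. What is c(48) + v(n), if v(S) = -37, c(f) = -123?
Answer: -160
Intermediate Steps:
c(48) + v(n) = -123 - 37 = -160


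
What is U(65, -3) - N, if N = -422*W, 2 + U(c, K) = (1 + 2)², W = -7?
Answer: -2947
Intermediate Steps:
U(c, K) = 7 (U(c, K) = -2 + (1 + 2)² = -2 + 3² = -2 + 9 = 7)
N = 2954 (N = -422*(-7) = 2954)
U(65, -3) - N = 7 - 1*2954 = 7 - 2954 = -2947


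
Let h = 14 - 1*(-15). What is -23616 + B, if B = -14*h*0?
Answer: -23616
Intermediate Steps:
h = 29 (h = 14 + 15 = 29)
B = 0 (B = -14*29*0 = -406*0 = 0)
-23616 + B = -23616 + 0 = -23616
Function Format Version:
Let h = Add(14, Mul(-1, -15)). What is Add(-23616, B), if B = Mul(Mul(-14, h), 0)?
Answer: -23616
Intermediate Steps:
h = 29 (h = Add(14, 15) = 29)
B = 0 (B = Mul(Mul(-14, 29), 0) = Mul(-406, 0) = 0)
Add(-23616, B) = Add(-23616, 0) = -23616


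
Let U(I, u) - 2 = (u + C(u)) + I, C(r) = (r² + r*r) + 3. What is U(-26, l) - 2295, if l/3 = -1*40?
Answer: 26364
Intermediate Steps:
l = -120 (l = 3*(-1*40) = 3*(-40) = -120)
C(r) = 3 + 2*r² (C(r) = (r² + r²) + 3 = 2*r² + 3 = 3 + 2*r²)
U(I, u) = 5 + I + u + 2*u² (U(I, u) = 2 + ((u + (3 + 2*u²)) + I) = 2 + ((3 + u + 2*u²) + I) = 2 + (3 + I + u + 2*u²) = 5 + I + u + 2*u²)
U(-26, l) - 2295 = (5 - 26 - 120 + 2*(-120)²) - 2295 = (5 - 26 - 120 + 2*14400) - 2295 = (5 - 26 - 120 + 28800) - 2295 = 28659 - 2295 = 26364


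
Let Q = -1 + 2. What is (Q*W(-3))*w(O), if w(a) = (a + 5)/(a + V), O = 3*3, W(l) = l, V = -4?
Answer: -42/5 ≈ -8.4000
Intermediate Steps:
O = 9
Q = 1
w(a) = (5 + a)/(-4 + a) (w(a) = (a + 5)/(a - 4) = (5 + a)/(-4 + a))
(Q*W(-3))*w(O) = (1*(-3))*((5 + 9)/(-4 + 9)) = -3*14/5 = -42/5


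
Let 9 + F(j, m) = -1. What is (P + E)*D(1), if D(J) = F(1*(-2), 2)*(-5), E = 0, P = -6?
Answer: -300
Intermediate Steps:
F(j, m) = -10 (F(j, m) = -9 - 1 = -10)
D(J) = 50 (D(J) = -10*(-5) = 50)
(P + E)*D(1) = (-6 + 0)*50 = -6*50 = -300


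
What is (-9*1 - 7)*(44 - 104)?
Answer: 960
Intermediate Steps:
(-9*1 - 7)*(44 - 104) = (-9 - 7)*(-60) = -16*(-60) = 960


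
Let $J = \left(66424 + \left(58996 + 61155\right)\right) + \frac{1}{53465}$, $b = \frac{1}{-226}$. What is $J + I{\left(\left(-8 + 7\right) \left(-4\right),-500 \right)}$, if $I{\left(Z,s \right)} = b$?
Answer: $\frac{2254402463511}{12083090} \approx 1.8658 \cdot 10^{5}$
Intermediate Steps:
$b = - \frac{1}{226} \approx -0.0044248$
$I{\left(Z,s \right)} = - \frac{1}{226}$
$J = \frac{9975232376}{53465}$ ($J = \left(66424 + 120151\right) + \frac{1}{53465} = 186575 + \frac{1}{53465} = \frac{9975232376}{53465} \approx 1.8658 \cdot 10^{5}$)
$J + I{\left(\left(-8 + 7\right) \left(-4\right),-500 \right)} = \frac{9975232376}{53465} - \frac{1}{226} = \frac{2254402463511}{12083090}$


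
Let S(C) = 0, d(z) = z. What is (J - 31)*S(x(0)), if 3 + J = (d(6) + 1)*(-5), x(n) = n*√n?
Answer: 0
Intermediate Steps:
x(n) = n^(3/2)
J = -38 (J = -3 + (6 + 1)*(-5) = -3 + 7*(-5) = -3 - 35 = -38)
(J - 31)*S(x(0)) = (-38 - 31)*0 = -69*0 = 0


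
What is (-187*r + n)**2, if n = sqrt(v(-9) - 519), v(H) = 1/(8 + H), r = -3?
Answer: 314201 + 2244*I*sqrt(130) ≈ 3.142e+5 + 25586.0*I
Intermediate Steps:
n = 2*I*sqrt(130) (n = sqrt(1/(8 - 9) - 519) = sqrt(1/(-1) - 519) = sqrt(-1 - 519) = sqrt(-520) = 2*I*sqrt(130) ≈ 22.803*I)
(-187*r + n)**2 = (-187*(-3) + 2*I*sqrt(130))**2 = (561 + 2*I*sqrt(130))**2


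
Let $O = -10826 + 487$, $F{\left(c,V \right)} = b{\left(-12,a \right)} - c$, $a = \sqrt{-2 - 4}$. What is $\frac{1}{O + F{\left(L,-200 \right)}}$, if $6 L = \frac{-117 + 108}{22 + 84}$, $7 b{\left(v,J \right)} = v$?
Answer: $- \frac{1484}{15345599} \approx -9.6705 \cdot 10^{-5}$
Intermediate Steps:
$a = i \sqrt{6}$ ($a = \sqrt{-6} = i \sqrt{6} \approx 2.4495 i$)
$b{\left(v,J \right)} = \frac{v}{7}$
$L = - \frac{3}{212}$ ($L = \frac{\left(-117 + 108\right) \frac{1}{22 + 84}}{6} = \frac{\left(-9\right) \frac{1}{106}}{6} = \frac{1}{6} \left(- \frac{9}{106}\right) = - \frac{3}{212} \approx -0.014151$)
$F{\left(c,V \right)} = - \frac{12}{7} - c$ ($F{\left(c,V \right)} = \frac{1}{7} \left(-12\right) - c = - \frac{12}{7} - c$)
$O = -10339$
$\frac{1}{O + F{\left(L,-200 \right)}} = \frac{1}{-10339 - \frac{2523}{1484}} = \frac{1}{- \frac{15345599}{1484}} = - \frac{1484}{15345599}$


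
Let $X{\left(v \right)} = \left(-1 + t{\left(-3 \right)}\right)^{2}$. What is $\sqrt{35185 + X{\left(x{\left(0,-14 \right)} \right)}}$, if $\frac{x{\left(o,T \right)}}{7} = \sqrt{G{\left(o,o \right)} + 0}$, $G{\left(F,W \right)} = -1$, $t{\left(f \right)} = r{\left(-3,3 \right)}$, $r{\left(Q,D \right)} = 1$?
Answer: $\sqrt{35185} \approx 187.58$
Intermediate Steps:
$t{\left(f \right)} = 1$
$x{\left(o,T \right)} = 7 i$ ($x{\left(o,T \right)} = 7 \sqrt{-1 + 0} = 7 \sqrt{-1} = 7 i$)
$X{\left(v \right)} = 0$ ($X{\left(v \right)} = \left(-1 + 1\right)^{2} = 0^{2} = 0$)
$\sqrt{35185 + X{\left(x{\left(0,-14 \right)} \right)}} = \sqrt{35185 + 0} = \sqrt{35185}$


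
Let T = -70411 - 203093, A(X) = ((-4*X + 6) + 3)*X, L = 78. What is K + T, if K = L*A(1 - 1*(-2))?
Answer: -274206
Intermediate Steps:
A(X) = X*(9 - 4*X) (A(X) = ((6 - 4*X) + 3)*X = (9 - 4*X)*X = X*(9 - 4*X))
K = -702 (K = 78*((1 - 1*(-2))*(9 - 4*(1 - 1*(-2)))) = 78*((1 + 2)*(9 - 4*(1 + 2))) = 78*(3*(9 - 4*3)) = 78*(3*(9 - 12)) = 78*(3*(-3)) = 78*(-9) = -702)
T = -273504
K + T = -702 - 273504 = -274206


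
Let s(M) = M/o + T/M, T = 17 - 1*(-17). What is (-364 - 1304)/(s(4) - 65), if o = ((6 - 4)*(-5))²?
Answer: 27800/941 ≈ 29.543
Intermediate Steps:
T = 34 (T = 17 + 17 = 34)
o = 100 (o = (2*(-5))² = (-10)² = 100)
s(M) = 34/M + M/100 (s(M) = M/100 + 34/M = 34/M + M/100)
(-364 - 1304)/(s(4) - 65) = (-364 - 1304)/((34/4 + (1/100)*4) - 65) = -1668/((34*(¼) + 1/25) - 65) = -1668/((17/2 + 1/25) - 65) = -1668/(427/50 - 65) = -1668/(-2823/50) = -1668*(-50/2823) = 27800/941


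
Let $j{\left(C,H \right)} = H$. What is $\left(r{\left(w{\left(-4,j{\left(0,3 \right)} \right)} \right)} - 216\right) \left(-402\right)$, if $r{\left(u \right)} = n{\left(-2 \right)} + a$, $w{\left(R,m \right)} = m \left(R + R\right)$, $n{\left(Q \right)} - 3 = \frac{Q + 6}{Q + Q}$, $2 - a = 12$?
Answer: $90048$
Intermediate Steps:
$a = -10$ ($a = 2 - 12 = -10$)
$n{\left(Q \right)} = 3 + \frac{6 + Q}{2 Q}$ ($n{\left(Q \right)} = 3 + \frac{Q + 6}{Q + Q} = 3 + \frac{6 + Q}{2 Q}$)
$w{\left(R,m \right)} = 2 R m$ ($w{\left(R,m \right)} = m 2 R = 2 R m$)
$r{\left(u \right)} = -8$ ($r{\left(u \right)} = \left(\frac{7}{2} + \frac{3}{-2}\right) - 10 = \left(\frac{7}{2} + 3 \left(- \frac{1}{2}\right)\right) - 10 = \left(\frac{7}{2} - \frac{3}{2}\right) - 10 = 2 - 10 = -8$)
$\left(r{\left(w{\left(-4,j{\left(0,3 \right)} \right)} \right)} - 216\right) \left(-402\right) = \left(-8 - 216\right) \left(-402\right) = \left(-224\right) \left(-402\right) = 90048$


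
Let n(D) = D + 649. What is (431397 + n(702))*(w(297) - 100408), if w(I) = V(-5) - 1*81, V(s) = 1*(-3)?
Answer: -43487712016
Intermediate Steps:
V(s) = -3
w(I) = -84 (w(I) = -3 - 1*81 = -3 - 81 = -84)
n(D) = 649 + D
(431397 + n(702))*(w(297) - 100408) = (431397 + (649 + 702))*(-84 - 100408) = (431397 + 1351)*(-100492) = 432748*(-100492) = -43487712016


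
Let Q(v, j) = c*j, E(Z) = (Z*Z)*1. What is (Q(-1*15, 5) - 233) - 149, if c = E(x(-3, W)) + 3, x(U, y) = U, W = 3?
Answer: -322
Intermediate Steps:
E(Z) = Z² (E(Z) = Z²*1 = Z²)
c = 12 (c = (-3)² + 3 = 9 + 3 = 12)
Q(v, j) = 12*j
(Q(-1*15, 5) - 233) - 149 = (12*5 - 233) - 149 = (60 - 233) - 149 = -173 - 149 = -322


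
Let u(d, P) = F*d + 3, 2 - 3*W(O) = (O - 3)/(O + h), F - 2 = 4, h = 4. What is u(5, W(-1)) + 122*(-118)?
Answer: -14363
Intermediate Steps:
F = 6 (F = 2 + 4 = 6)
W(O) = ⅔ - (-3 + O)/(3*(4 + O)) (W(O) = ⅔ - (O - 3)/(3*(O + 4)) = ⅔ - (-3 + O)/(3*(4 + O)))
u(d, P) = 3 + 6*d (u(d, P) = 6*d + 3 = 3 + 6*d)
u(5, W(-1)) + 122*(-118) = (3 + 6*5) + 122*(-118) = (3 + 30) - 14396 = 33 - 14396 = -14363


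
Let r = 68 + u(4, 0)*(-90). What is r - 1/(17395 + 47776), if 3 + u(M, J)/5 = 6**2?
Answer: -963357723/65171 ≈ -14782.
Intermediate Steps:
u(M, J) = 165 (u(M, J) = -15 + 5*6**2 = -15 + 5*36 = -15 + 180 = 165)
r = -14782 (r = 68 + 165*(-90) = 68 - 14850 = -14782)
r - 1/(17395 + 47776) = -14782 - 1/(17395 + 47776) = -14782 - 1/65171 = -963357723/65171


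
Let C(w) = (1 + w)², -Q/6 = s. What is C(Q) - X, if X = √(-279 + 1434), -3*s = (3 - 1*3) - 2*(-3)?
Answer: 169 - √1155 ≈ 135.01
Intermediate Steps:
s = -2 (s = -((3 - 1*3) - 2*(-3))/3 = -((3 - 3) + 6)/3 = -(0 + 6)/3 = -⅓*6 = -2)
Q = 12 (Q = -6*(-2) = 12)
X = √1155 ≈ 33.985
C(Q) - X = (1 + 12)² - √1155 = 13² - √1155 = 169 - √1155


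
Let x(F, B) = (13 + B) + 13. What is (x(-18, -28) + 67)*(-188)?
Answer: -12220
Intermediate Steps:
x(F, B) = 26 + B
(x(-18, -28) + 67)*(-188) = ((26 - 28) + 67)*(-188) = (-2 + 67)*(-188) = 65*(-188) = -12220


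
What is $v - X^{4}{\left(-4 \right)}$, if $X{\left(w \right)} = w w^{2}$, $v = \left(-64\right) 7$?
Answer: $-16777664$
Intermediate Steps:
$v = -448$
$X{\left(w \right)} = w^{3}$
$v - X^{4}{\left(-4 \right)} = -448 - \left(\left(-4\right)^{3}\right)^{4} = -448 - \left(-64\right)^{4} = -448 - 16777216 = -16777664$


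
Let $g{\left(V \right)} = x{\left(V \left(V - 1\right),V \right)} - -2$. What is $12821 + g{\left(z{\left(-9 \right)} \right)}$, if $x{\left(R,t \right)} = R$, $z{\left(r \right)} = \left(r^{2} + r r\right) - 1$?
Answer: $38583$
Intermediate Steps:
$z{\left(r \right)} = -1 + 2 r^{2}$ ($z{\left(r \right)} = \left(r^{2} + r^{2}\right) - 1 = 2 r^{2} - 1 = -1 + 2 r^{2}$)
$g{\left(V \right)} = 2 + V \left(-1 + V\right)$ ($g{\left(V \right)} = V \left(V - 1\right) - -2 = V \left(-1 + V\right) + 2 = 2 + V \left(-1 + V\right)$)
$12821 + g{\left(z{\left(-9 \right)} \right)} = 12821 + \left(2 + \left(-1 + 2 \left(-9\right)^{2}\right) \left(-1 - \left(1 - 2 \left(-9\right)^{2}\right)\right)\right) = 12821 + \left(2 + \left(-1 + 2 \cdot 81\right) \left(-1 + \left(-1 + 2 \cdot 81\right)\right)\right) = 12821 + \left(2 + \left(-1 + 162\right) \left(-1 + \left(-1 + 162\right)\right)\right) = 12821 + \left(2 + 161 \left(-1 + 161\right)\right) = 12821 + \left(2 + 161 \cdot 160\right) = 12821 + \left(2 + 25760\right) = 12821 + 25762 = 38583$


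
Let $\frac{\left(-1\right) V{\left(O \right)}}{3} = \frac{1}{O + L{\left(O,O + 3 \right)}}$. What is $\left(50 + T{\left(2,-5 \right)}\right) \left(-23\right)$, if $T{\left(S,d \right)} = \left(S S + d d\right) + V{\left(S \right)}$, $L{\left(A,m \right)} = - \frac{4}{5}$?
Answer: $- \frac{3519}{2} \approx -1759.5$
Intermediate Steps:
$L{\left(A,m \right)} = - \frac{4}{5}$ ($L{\left(A,m \right)} = \left(-4\right) \frac{1}{5} = - \frac{4}{5}$)
$V{\left(O \right)} = - \frac{3}{- \frac{4}{5} + O}$ ($V{\left(O \right)} = - \frac{3}{O - \frac{4}{5}} = - \frac{3}{- \frac{4}{5} + O}$)
$T{\left(S,d \right)} = S^{2} + d^{2} - \frac{15}{-4 + 5 S}$ ($T{\left(S,d \right)} = \left(S S + d d\right) - \frac{15}{-4 + 5 S} = \left(S^{2} + d^{2}\right) - \frac{15}{-4 + 5 S} = S^{2} + d^{2} - \frac{15}{-4 + 5 S}$)
$\left(50 + T{\left(2,-5 \right)}\right) \left(-23\right) = \left(50 + \frac{-15 + \left(-4 + 5 \cdot 2\right) \left(2^{2} + \left(-5\right)^{2}\right)}{-4 + 5 \cdot 2}\right) \left(-23\right) = \left(50 + \frac{-15 + \left(-4 + 10\right) \left(4 + 25\right)}{-4 + 10}\right) \left(-23\right) = \left(50 + \frac{-15 + 6 \cdot 29}{6}\right) \left(-23\right) = \left(50 + \frac{-15 + 174}{6}\right) \left(-23\right) = \left(50 + \frac{1}{6} \cdot 159\right) \left(-23\right) = \left(50 + \frac{53}{2}\right) \left(-23\right) = \frac{153}{2} \left(-23\right) = - \frac{3519}{2}$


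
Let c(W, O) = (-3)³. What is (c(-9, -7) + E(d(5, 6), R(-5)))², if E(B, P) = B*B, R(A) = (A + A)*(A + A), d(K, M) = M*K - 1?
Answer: 662596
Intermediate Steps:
d(K, M) = -1 + K*M (d(K, M) = K*M - 1 = -1 + K*M)
R(A) = 4*A² (R(A) = (2*A)*(2*A) = 4*A²)
c(W, O) = -27
E(B, P) = B²
(c(-9, -7) + E(d(5, 6), R(-5)))² = (-27 + (-1 + 5*6)²)² = (-27 + (-1 + 30)²)² = (-27 + 29²)² = (-27 + 841)² = 814² = 662596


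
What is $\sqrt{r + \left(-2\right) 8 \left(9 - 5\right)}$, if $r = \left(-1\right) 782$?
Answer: $3 i \sqrt{94} \approx 29.086 i$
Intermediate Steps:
$r = -782$
$\sqrt{r + \left(-2\right) 8 \left(9 - 5\right)} = \sqrt{-782 + \left(-2\right) 8 \left(9 - 5\right)} = \sqrt{-782 - 64} = \sqrt{-846} = 3 i \sqrt{94}$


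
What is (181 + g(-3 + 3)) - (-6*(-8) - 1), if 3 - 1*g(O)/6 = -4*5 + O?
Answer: 272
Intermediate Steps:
g(O) = 138 - 6*O (g(O) = 18 - 6*(-4*5 + O) = 18 - 6*(-20 + O) = 18 + (120 - 6*O) = 138 - 6*O)
(181 + g(-3 + 3)) - (-6*(-8) - 1) = (181 + (138 - 6*(-3 + 3))) - (-6*(-8) - 1) = (181 + (138 - 6*0)) - (48 - 1) = (181 + (138 + 0)) - 1*47 = (181 + 138) - 47 = 319 - 47 = 272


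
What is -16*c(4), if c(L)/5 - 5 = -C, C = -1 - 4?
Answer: -800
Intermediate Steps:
C = -5
c(L) = 50 (c(L) = 25 + 5*(-1*(-5)) = 25 + 5*5 = 25 + 25 = 50)
-16*c(4) = -16*50 = -800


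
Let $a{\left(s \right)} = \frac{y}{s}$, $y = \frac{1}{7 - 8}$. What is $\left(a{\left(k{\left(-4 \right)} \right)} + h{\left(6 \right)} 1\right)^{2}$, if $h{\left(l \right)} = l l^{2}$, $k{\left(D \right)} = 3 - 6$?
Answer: $\frac{421201}{9} \approx 46800.0$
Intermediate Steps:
$k{\left(D \right)} = -3$ ($k{\left(D \right)} = 3 - 6 = -3$)
$h{\left(l \right)} = l^{3}$
$y = -1$ ($y = \frac{1}{-1} = -1$)
$a{\left(s \right)} = - \frac{1}{s}$
$\left(a{\left(k{\left(-4 \right)} \right)} + h{\left(6 \right)} 1\right)^{2} = \left(- \frac{1}{-3} + 6^{3} \cdot 1\right)^{2} = \left(\left(-1\right) \left(- \frac{1}{3}\right) + 216 \cdot 1\right)^{2} = \left(\frac{1}{3} + 216\right)^{2} = \left(\frac{649}{3}\right)^{2} = \frac{421201}{9}$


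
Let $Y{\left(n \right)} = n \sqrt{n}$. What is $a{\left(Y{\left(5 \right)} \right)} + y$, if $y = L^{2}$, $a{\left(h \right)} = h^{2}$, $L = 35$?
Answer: $1350$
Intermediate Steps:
$Y{\left(n \right)} = n^{\frac{3}{2}}$
$y = 1225$ ($y = 35^{2} = 1225$)
$a{\left(Y{\left(5 \right)} \right)} + y = \left(5^{\frac{3}{2}}\right)^{2} + 1225 = \left(5 \sqrt{5}\right)^{2} + 1225 = 125 + 1225 = 1350$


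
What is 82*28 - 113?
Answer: 2183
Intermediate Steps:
82*28 - 113 = 2296 - 113 = 2183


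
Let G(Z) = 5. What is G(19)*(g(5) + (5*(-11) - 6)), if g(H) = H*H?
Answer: -180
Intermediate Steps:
g(H) = H²
G(19)*(g(5) + (5*(-11) - 6)) = 5*(5² + (5*(-11) - 6)) = 5*(25 + (-55 - 6)) = 5*(25 - 61) = 5*(-36) = -180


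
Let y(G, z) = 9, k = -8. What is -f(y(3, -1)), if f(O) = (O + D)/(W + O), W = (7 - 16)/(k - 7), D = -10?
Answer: 5/48 ≈ 0.10417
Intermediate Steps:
W = 3/5 (W = (7 - 16)/(-8 - 7) = -9/(-15) = -9*(-1/15) = 3/5 ≈ 0.60000)
f(O) = (-10 + O)/(3/5 + O) (f(O) = (O - 10)/(3/5 + O) = (-10 + O)/(3/5 + O))
-f(y(3, -1)) = -5*(-10 + 9)/(3 + 5*9) = -5*(-1)/(3 + 45) = -5*(-1)/48 = -1*(-5/48) = 5/48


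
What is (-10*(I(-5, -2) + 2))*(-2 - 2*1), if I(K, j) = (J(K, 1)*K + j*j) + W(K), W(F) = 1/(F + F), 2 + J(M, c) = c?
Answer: 436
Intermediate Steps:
J(M, c) = -2 + c
W(F) = 1/(2*F)
I(K, j) = j² + 1/(2*K) - K (I(K, j) = ((-2 + 1)*K + j*j) + 1/(2*K) = (-K + j²) + 1/(2*K) = (j² - K) + 1/(2*K) = j² + 1/(2*K) - K)
(-10*(I(-5, -2) + 2))*(-2 - 2*1) = (-10*(((-2)² + (½)/(-5) - 1*(-5)) + 2))*(-2 - 2*1) = (-10*((4 + (½)*(-⅕) + 5) + 2))*(-2 - 2) = -10*((4 - ⅒ + 5) + 2)*(-4) = -10*(89/10 + 2)*(-4) = -10*109/10*(-4) = -109*(-4) = 436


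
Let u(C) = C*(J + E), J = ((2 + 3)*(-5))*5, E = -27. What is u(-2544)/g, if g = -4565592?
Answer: -16112/190233 ≈ -0.084696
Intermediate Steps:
J = -125 (J = (5*(-5))*5 = -25*5 = -125)
u(C) = -152*C (u(C) = C*(-125 - 27) = C*(-152) = -152*C)
u(-2544)/g = -152*(-2544)/(-4565592) = 386688*(-1/4565592) = -16112/190233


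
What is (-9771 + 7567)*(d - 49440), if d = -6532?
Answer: 123362288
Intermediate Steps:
(-9771 + 7567)*(d - 49440) = (-9771 + 7567)*(-6532 - 49440) = -2204*(-55972) = 123362288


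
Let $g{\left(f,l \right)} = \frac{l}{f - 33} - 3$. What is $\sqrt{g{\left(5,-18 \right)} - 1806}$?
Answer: $\frac{3 i \sqrt{39382}}{14} \approx 42.525 i$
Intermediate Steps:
$g{\left(f,l \right)} = -3 + \frac{l}{-33 + f}$ ($g{\left(f,l \right)} = \frac{l}{-33 + f} - 3 = -3 + \frac{l}{-33 + f}$)
$\sqrt{g{\left(5,-18 \right)} - 1806} = \sqrt{\frac{99 - 18 - 15}{-33 + 5} - 1806} = \sqrt{\frac{99 - 18 - 15}{-28} - 1806} = \sqrt{\left(- \frac{1}{28}\right) 66 - 1806} = \sqrt{- \frac{33}{14} - 1806} = \sqrt{- \frac{25317}{14}} = \frac{3 i \sqrt{39382}}{14}$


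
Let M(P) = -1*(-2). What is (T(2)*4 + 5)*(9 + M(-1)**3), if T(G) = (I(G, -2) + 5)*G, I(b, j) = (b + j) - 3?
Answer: 357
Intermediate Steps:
I(b, j) = -3 + b + j
T(G) = G**2 (T(G) = ((-3 + G - 2) + 5)*G = ((-5 + G) + 5)*G = G*G = G**2)
M(P) = 2
(T(2)*4 + 5)*(9 + M(-1)**3) = (2**2*4 + 5)*(9 + 2**3) = (4*4 + 5)*(9 + 8) = (16 + 5)*17 = 21*17 = 357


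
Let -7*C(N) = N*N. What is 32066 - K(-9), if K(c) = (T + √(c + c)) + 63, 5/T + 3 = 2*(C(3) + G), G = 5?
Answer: 992058/31 - 3*I*√2 ≈ 32002.0 - 4.2426*I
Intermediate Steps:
C(N) = -N²/7 (C(N) = -N*N/7 = -N²/7)
T = 35/31 (T = 5/(-3 + 2*(-⅐*3² + 5)) = 5/(-3 + 2*(-⅐*9 + 5)) = 5/(-3 + 2*(-9/7 + 5)) = 5/(-3 + 2*(26/7)) = 5/(-3 + 52/7) = 5/(31/7) = 5*(7/31) = 35/31 ≈ 1.1290)
K(c) = 1988/31 + √2*√c (K(c) = (35/31 + √(c + c)) + 63 = (35/31 + √(2*c)) + 63 = (35/31 + √2*√c) + 63 = 1988/31 + √2*√c)
32066 - K(-9) = 32066 - (1988/31 + √2*√(-9)) = 32066 - (1988/31 + √2*(3*I)) = 32066 - (1988/31 + 3*I*√2) = 32066 + (-1988/31 - 3*I*√2) = 992058/31 - 3*I*√2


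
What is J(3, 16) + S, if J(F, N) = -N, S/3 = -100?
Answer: -316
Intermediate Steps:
S = -300 (S = 3*(-100) = -300)
J(3, 16) + S = -1*16 - 300 = -16 - 300 = -316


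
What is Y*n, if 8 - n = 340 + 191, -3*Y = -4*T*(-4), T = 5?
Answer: 41840/3 ≈ 13947.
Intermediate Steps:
Y = -80/3 (Y = -(-4*5)*(-4)/3 = -(-20)*(-4)/3 = -⅓*80 = -80/3 ≈ -26.667)
n = -523 (n = 8 - (340 + 191) = 8 - 1*531 = 8 - 531 = -523)
Y*n = -80/3*(-523) = 41840/3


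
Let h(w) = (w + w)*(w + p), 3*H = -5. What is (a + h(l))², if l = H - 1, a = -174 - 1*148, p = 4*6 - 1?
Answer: 15007876/81 ≈ 1.8528e+5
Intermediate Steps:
H = -5/3 (H = (⅓)*(-5) = -5/3 ≈ -1.6667)
p = 23 (p = 24 - 1 = 23)
a = -322 (a = -174 - 148 = -322)
l = -8/3 (l = -5/3 - 1 = -8/3 ≈ -2.6667)
h(w) = 2*w*(23 + w) (h(w) = (w + w)*(w + 23) = (2*w)*(23 + w) = 2*w*(23 + w))
(a + h(l))² = (-322 + 2*(-8/3)*(23 - 8/3))² = (-322 + 2*(-8/3)*(61/3))² = (-322 - 976/9)² = (-3874/9)² = 15007876/81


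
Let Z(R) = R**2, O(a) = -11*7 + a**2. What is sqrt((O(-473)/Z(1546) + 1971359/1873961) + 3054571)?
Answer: sqrt(6409593269798753718813883)/1448571853 ≈ 1747.7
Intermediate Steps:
O(a) = -77 + a**2
sqrt((O(-473)/Z(1546) + 1971359/1873961) + 3054571) = sqrt(((-77 + (-473)**2)/(1546**2) + 1971359/1873961) + 3054571) = sqrt(((-77 + 223729)/2390116 + 1971359*(1/1873961)) + 3054571) = sqrt((223652*(1/2390116) + 1971359/1873961) + 3054571) = sqrt((55913/597529 + 1971359/1873961) + 3054571) = sqrt(1282722953304/1119746042369 + 3054571) = sqrt(3420345071108072003/1119746042369) = sqrt(6409593269798753718813883)/1448571853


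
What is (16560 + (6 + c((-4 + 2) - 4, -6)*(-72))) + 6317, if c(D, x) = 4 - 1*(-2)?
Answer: 22451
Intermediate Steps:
c(D, x) = 6 (c(D, x) = 4 + 2 = 6)
(16560 + (6 + c((-4 + 2) - 4, -6)*(-72))) + 6317 = (16560 + (6 + 6*(-72))) + 6317 = (16560 + (6 - 432)) + 6317 = (16560 - 426) + 6317 = 16134 + 6317 = 22451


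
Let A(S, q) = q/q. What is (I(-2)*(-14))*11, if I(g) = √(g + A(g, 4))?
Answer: -154*I ≈ -154.0*I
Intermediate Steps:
A(S, q) = 1
I(g) = √(1 + g) (I(g) = √(g + 1) = √(1 + g))
(I(-2)*(-14))*11 = (√(1 - 2)*(-14))*11 = (√(-1)*(-14))*11 = (I*(-14))*11 = -14*I*11 = -154*I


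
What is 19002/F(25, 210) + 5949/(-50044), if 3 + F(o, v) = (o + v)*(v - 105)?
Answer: 33506765/51445232 ≈ 0.65131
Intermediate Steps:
F(o, v) = -3 + (-105 + v)*(o + v) (F(o, v) = -3 + (o + v)*(v - 105) = -3 + (o + v)*(-105 + v) = -3 + (-105 + v)*(o + v))
19002/F(25, 210) + 5949/(-50044) = 19002/(-3 + 210**2 - 105*25 - 105*210 + 25*210) + 5949/(-50044) = 19002/(-3 + 44100 - 2625 - 22050 + 5250) + 5949*(-1/50044) = 19002/24672 - 5949/50044 = 19002*(1/24672) - 5949/50044 = 3167/4112 - 5949/50044 = 33506765/51445232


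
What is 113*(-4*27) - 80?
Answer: -12284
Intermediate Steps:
113*(-4*27) - 80 = 113*(-108) - 80 = -12204 - 80 = -12284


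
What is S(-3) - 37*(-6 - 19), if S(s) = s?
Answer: 922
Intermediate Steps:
S(-3) - 37*(-6 - 19) = -3 - 37*(-6 - 19) = -3 - 37*(-25) = -3 + 925 = 922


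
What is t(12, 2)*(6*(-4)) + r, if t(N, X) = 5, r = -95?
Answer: -215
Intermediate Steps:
t(12, 2)*(6*(-4)) + r = 5*(6*(-4)) - 95 = 5*(-24) - 95 = -120 - 95 = -215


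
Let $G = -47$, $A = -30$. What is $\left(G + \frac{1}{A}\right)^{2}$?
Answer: $\frac{1990921}{900} \approx 2212.1$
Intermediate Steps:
$\left(G + \frac{1}{A}\right)^{2} = \left(-47 + \frac{1}{-30}\right)^{2} = \left(-47 - \frac{1}{30}\right)^{2} = \left(- \frac{1411}{30}\right)^{2} = \frac{1990921}{900}$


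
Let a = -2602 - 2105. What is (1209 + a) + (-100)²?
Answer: 6502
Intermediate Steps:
a = -4707
(1209 + a) + (-100)² = (1209 - 4707) + (-100)² = -3498 + 10000 = 6502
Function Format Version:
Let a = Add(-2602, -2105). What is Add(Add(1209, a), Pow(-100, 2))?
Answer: 6502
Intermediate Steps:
a = -4707
Add(Add(1209, a), Pow(-100, 2)) = Add(Add(1209, -4707), Pow(-100, 2)) = Add(-3498, 10000) = 6502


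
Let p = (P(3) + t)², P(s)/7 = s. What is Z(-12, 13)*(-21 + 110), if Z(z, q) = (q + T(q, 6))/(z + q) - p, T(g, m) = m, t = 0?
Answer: -37558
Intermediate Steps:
P(s) = 7*s
p = 441 (p = (7*3 + 0)² = (21 + 0)² = 21² = 441)
Z(z, q) = -441 + (6 + q)/(q + z) (Z(z, q) = (q + 6)/(z + q) - 1*441 = (6 + q)/(q + z) - 441 = -441 + (6 + q)/(q + z))
Z(-12, 13)*(-21 + 110) = ((6 - 441*(-12) - 440*13)/(13 - 12))*(-21 + 110) = ((6 + 5292 - 5720)/1)*89 = (1*(-422))*89 = -422*89 = -37558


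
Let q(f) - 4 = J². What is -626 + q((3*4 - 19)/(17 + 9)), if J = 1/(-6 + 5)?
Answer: -621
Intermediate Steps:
J = -1 (J = 1/(-1) = -1)
q(f) = 5 (q(f) = 4 + (-1)² = 4 + 1 = 5)
-626 + q((3*4 - 19)/(17 + 9)) = -626 + 5 = -621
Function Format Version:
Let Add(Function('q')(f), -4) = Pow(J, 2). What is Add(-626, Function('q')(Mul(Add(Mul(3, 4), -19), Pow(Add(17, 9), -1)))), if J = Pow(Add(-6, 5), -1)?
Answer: -621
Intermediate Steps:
J = -1 (J = Pow(-1, -1) = -1)
Function('q')(f) = 5 (Function('q')(f) = Add(4, Pow(-1, 2)) = Add(4, 1) = 5)
Add(-626, Function('q')(Mul(Add(Mul(3, 4), -19), Pow(Add(17, 9), -1)))) = Add(-626, 5) = -621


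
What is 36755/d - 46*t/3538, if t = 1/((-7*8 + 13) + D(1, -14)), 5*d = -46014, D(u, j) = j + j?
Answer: -23080897903/5779312386 ≈ -3.9937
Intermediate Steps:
D(u, j) = 2*j
d = -46014/5 (d = (⅕)*(-46014) = -46014/5 ≈ -9202.8)
t = -1/71 (t = 1/((-7*8 + 13) + 2*(-14)) = 1/((-56 + 13) - 28) = 1/(-43 - 28) = 1/(-71) = -1/71 ≈ -0.014085)
36755/d - 46*t/3538 = 36755/(-46014/5) - 46*(-1/71)/3538 = 36755*(-5/46014) + (46/71)*(1/3538) = -183775/46014 + 23/125599 = -23080897903/5779312386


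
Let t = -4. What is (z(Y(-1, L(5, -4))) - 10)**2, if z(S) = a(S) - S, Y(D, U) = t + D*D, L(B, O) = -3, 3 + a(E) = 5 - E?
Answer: 4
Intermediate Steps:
a(E) = 2 - E (a(E) = -3 + (5 - E) = 2 - E)
Y(D, U) = -4 + D**2 (Y(D, U) = -4 + D*D = -4 + D**2)
z(S) = 2 - 2*S (z(S) = (2 - S) - S = 2 - 2*S)
(z(Y(-1, L(5, -4))) - 10)**2 = ((2 - 2*(-4 + (-1)**2)) - 10)**2 = ((2 - 2*(-4 + 1)) - 10)**2 = ((2 - 2*(-3)) - 10)**2 = ((2 + 6) - 10)**2 = (8 - 10)**2 = (-2)**2 = 4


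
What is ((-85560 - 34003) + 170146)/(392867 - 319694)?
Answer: 16861/24391 ≈ 0.69128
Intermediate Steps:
((-85560 - 34003) + 170146)/(392867 - 319694) = (-119563 + 170146)/73173 = 50583*(1/73173) = 16861/24391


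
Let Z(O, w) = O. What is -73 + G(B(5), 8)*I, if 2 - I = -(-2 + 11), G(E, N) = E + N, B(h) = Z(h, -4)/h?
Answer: 26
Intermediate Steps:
B(h) = 1 (B(h) = h/h = 1)
I = 11 (I = 2 - (-1)*(-2 + 11) = 2 - (-1)*9 = 2 - 1*(-9) = 2 + 9 = 11)
-73 + G(B(5), 8)*I = -73 + (1 + 8)*11 = -73 + 9*11 = -73 + 99 = 26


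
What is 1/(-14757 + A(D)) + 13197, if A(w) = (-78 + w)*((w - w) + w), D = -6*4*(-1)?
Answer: 211851440/16053 ≈ 13197.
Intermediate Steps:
D = 24 (D = -24*(-1) = 24)
A(w) = w*(-78 + w) (A(w) = (-78 + w)*(0 + w) = (-78 + w)*w = w*(-78 + w))
1/(-14757 + A(D)) + 13197 = 1/(-14757 + 24*(-78 + 24)) + 13197 = 1/(-14757 + 24*(-54)) + 13197 = 1/(-14757 - 1296) + 13197 = 1/(-16053) + 13197 = -1/16053 + 13197 = 211851440/16053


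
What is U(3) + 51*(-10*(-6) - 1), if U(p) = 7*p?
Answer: 3030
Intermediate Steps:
U(3) + 51*(-10*(-6) - 1) = 7*3 + 51*(-10*(-6) - 1) = 21 + 51*(60 - 1) = 21 + 51*59 = 21 + 3009 = 3030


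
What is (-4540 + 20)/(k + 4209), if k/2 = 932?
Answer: -4520/6073 ≈ -0.74428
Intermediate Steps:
k = 1864 (k = 2*932 = 1864)
(-4540 + 20)/(k + 4209) = (-4540 + 20)/(1864 + 4209) = -4520/6073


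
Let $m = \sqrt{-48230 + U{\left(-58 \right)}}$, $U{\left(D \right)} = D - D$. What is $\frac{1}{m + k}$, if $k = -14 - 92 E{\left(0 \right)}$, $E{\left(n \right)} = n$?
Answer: $- \frac{1}{3459} - \frac{i \sqrt{48230}}{48426} \approx -0.0002891 - 0.004535 i$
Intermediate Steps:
$U{\left(D \right)} = 0$
$m = i \sqrt{48230}$ ($m = \sqrt{-48230 + 0} = \sqrt{-48230} = i \sqrt{48230} \approx 219.61 i$)
$k = -14$ ($k = -14 - 0 = -14 + 0 = -14$)
$\frac{1}{m + k} = \frac{1}{i \sqrt{48230} - 14} = \frac{1}{-14 + i \sqrt{48230}}$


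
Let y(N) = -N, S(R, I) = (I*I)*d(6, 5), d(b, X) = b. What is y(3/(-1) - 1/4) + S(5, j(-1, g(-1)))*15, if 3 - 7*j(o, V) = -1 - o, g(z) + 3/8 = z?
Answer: 3877/196 ≈ 19.781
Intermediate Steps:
g(z) = -3/8 + z
j(o, V) = 4/7 + o/7 (j(o, V) = 3/7 - (-1 - o)/7 = 3/7 + (⅐ + o/7) = 4/7 + o/7)
S(R, I) = 6*I² (S(R, I) = (I*I)*6 = I²*6 = 6*I²)
y(3/(-1) - 1/4) + S(5, j(-1, g(-1)))*15 = -(3/(-1) - 1/4) + (6*(4/7 + (⅐)*(-1))²)*15 = -(3*(-1) - 1*¼) + (6*(4/7 - ⅐)²)*15 = -(-3 - ¼) + (6*(3/7)²)*15 = -1*(-13/4) + (6*(9/49))*15 = 13/4 + (54/49)*15 = 13/4 + 810/49 = 3877/196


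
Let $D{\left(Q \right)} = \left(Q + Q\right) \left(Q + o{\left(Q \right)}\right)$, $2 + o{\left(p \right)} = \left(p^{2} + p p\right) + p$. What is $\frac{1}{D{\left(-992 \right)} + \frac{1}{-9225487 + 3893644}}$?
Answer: $- \frac{5331843}{20798590352056705} \approx -2.5636 \cdot 10^{-10}$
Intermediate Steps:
$o{\left(p \right)} = -2 + p + 2 p^{2}$ ($o{\left(p \right)} = -2 + \left(\left(p^{2} + p p\right) + p\right) = -2 + \left(\left(p^{2} + p^{2}\right) + p\right) = -2 + \left(2 p^{2} + p\right) = -2 + \left(p + 2 p^{2}\right) = -2 + p + 2 p^{2}$)
$D{\left(Q \right)} = 2 Q \left(-2 + 2 Q + 2 Q^{2}\right)$ ($D{\left(Q \right)} = \left(Q + Q\right) \left(Q + \left(-2 + Q + 2 Q^{2}\right)\right) = 2 Q \left(-2 + 2 Q + 2 Q^{2}\right)$)
$\frac{1}{D{\left(-992 \right)} + \frac{1}{-9225487 + 3893644}} = \frac{1}{4 \left(-992\right) \left(-1 - 992 + \left(-992\right)^{2}\right) + \frac{1}{-9225487 + 3893644}} = \frac{1}{4 \left(-992\right) \left(-1 - 992 + 984064\right) + \frac{1}{-5331843}} = \frac{1}{4 \left(-992\right) 983071 - \frac{1}{5331843}} = \frac{1}{-3900825728 - \frac{1}{5331843}} = \frac{1}{- \frac{20798590352056705}{5331843}} = - \frac{5331843}{20798590352056705}$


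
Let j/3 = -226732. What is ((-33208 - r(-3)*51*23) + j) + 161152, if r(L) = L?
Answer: -548733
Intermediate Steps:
j = -680196 (j = 3*(-226732) = -680196)
((-33208 - r(-3)*51*23) + j) + 161152 = ((-33208 - (-3*51)*23) - 680196) + 161152 = ((-33208 - (-153)*23) - 680196) + 161152 = ((-33208 - 1*(-3519)) - 680196) + 161152 = ((-33208 + 3519) - 680196) + 161152 = (-29689 - 680196) + 161152 = -709885 + 161152 = -548733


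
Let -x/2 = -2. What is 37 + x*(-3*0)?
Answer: 37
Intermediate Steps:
x = 4 (x = -2*(-2) = 4)
37 + x*(-3*0) = 37 + 4*(-3*0) = 37 + 4*0 = 37 + 0 = 37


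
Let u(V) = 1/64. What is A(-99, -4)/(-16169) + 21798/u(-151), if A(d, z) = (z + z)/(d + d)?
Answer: 2233134997628/1600731 ≈ 1.3951e+6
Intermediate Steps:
A(d, z) = z/d (A(d, z) = (2*z)/((2*d)) = (2*z)*(1/(2*d)) = z/d)
u(V) = 1/64
A(-99, -4)/(-16169) + 21798/u(-151) = -4/(-99)/(-16169) + 21798/(1/64) = -4*(-1/99)*(-1/16169) + 21798*64 = (4/99)*(-1/16169) + 1395072 = -4/1600731 + 1395072 = 2233134997628/1600731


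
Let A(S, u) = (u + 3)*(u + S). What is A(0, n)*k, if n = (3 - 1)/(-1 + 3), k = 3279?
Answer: 13116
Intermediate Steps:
n = 1 (n = 2/2 = 2*(½) = 1)
A(S, u) = (3 + u)*(S + u)
A(0, n)*k = (1² + 3*0 + 3*1 + 0*1)*3279 = (1 + 0 + 3 + 0)*3279 = 4*3279 = 13116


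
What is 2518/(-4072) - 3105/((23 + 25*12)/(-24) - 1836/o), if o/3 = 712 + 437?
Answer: 11589577613/52367956 ≈ 221.31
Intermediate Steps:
o = 3447 (o = 3*(712 + 437) = 3*1149 = 3447)
2518/(-4072) - 3105/((23 + 25*12)/(-24) - 1836/o) = 2518/(-4072) - 3105/((23 + 25*12)/(-24) - 1836/3447) = 2518*(-1/4072) - 3105/((23 + 300)*(-1/24) - 1836*1/3447) = -1259/2036 - 3105/(323*(-1/24) - 204/383) = -1259/2036 - 3105/(-323/24 - 204/383) = -1259/2036 - 3105/(-128605/9192) = -1259/2036 - 3105*(-9192/128605) = -1259/2036 + 5708232/25721 = 11589577613/52367956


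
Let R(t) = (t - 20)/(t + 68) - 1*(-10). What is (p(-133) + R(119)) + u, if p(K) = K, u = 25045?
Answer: 423683/17 ≈ 24923.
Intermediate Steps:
R(t) = 10 + (-20 + t)/(68 + t) (R(t) = (-20 + t)/(68 + t) + 10 = 10 + (-20 + t)/(68 + t))
(p(-133) + R(119)) + u = (-133 + 11*(60 + 119)/(68 + 119)) + 25045 = (-133 + 11*179/187) + 25045 = (-133 + 11*(1/187)*179) + 25045 = (-133 + 179/17) + 25045 = -2082/17 + 25045 = 423683/17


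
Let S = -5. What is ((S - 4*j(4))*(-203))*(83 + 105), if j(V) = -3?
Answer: -267148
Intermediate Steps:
((S - 4*j(4))*(-203))*(83 + 105) = ((-5 - 4*(-3))*(-203))*(83 + 105) = ((-5 + 12)*(-203))*188 = (7*(-203))*188 = -1421*188 = -267148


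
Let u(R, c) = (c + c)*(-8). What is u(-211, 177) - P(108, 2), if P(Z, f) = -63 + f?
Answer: -2771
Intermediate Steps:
u(R, c) = -16*c (u(R, c) = (2*c)*(-8) = -16*c)
u(-211, 177) - P(108, 2) = -16*177 - (-63 + 2) = -2832 - 1*(-61) = -2832 + 61 = -2771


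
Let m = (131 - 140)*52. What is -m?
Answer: 468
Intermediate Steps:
m = -468 (m = -9*52 = -468)
-m = -1*(-468) = 468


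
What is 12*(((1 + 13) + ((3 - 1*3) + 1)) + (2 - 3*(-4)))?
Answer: 348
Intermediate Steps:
12*(((1 + 13) + ((3 - 1*3) + 1)) + (2 - 3*(-4))) = 12*((14 + ((3 - 3) + 1)) + (2 + 12)) = 12*((14 + (0 + 1)) + 14) = 12*((14 + 1) + 14) = 12*(15 + 14) = 12*29 = 348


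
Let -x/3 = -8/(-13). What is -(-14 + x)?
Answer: 206/13 ≈ 15.846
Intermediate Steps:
x = -24/13 (x = -(-24)/(-13) = -(-24)*(-1)/13 = -3*8/13 = -24/13 ≈ -1.8462)
-(-14 + x) = -(-14 - 24/13) = -1*(-206/13) = 206/13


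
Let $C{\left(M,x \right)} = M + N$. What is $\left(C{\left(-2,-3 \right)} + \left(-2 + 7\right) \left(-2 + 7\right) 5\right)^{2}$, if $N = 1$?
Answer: $15376$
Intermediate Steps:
$C{\left(M,x \right)} = 1 + M$ ($C{\left(M,x \right)} = M + 1 = 1 + M$)
$\left(C{\left(-2,-3 \right)} + \left(-2 + 7\right) \left(-2 + 7\right) 5\right)^{2} = \left(\left(1 - 2\right) + \left(-2 + 7\right) \left(-2 + 7\right) 5\right)^{2} = \left(-1 + 5 \cdot 5 \cdot 5\right)^{2} = \left(-1 + 25 \cdot 5\right)^{2} = \left(-1 + 125\right)^{2} = 124^{2} = 15376$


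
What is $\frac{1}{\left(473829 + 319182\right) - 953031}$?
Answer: $- \frac{1}{160020} \approx -6.2492 \cdot 10^{-6}$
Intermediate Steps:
$\frac{1}{\left(473829 + 319182\right) - 953031} = \frac{1}{793011 - 953031} = \frac{1}{-160020} = - \frac{1}{160020}$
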